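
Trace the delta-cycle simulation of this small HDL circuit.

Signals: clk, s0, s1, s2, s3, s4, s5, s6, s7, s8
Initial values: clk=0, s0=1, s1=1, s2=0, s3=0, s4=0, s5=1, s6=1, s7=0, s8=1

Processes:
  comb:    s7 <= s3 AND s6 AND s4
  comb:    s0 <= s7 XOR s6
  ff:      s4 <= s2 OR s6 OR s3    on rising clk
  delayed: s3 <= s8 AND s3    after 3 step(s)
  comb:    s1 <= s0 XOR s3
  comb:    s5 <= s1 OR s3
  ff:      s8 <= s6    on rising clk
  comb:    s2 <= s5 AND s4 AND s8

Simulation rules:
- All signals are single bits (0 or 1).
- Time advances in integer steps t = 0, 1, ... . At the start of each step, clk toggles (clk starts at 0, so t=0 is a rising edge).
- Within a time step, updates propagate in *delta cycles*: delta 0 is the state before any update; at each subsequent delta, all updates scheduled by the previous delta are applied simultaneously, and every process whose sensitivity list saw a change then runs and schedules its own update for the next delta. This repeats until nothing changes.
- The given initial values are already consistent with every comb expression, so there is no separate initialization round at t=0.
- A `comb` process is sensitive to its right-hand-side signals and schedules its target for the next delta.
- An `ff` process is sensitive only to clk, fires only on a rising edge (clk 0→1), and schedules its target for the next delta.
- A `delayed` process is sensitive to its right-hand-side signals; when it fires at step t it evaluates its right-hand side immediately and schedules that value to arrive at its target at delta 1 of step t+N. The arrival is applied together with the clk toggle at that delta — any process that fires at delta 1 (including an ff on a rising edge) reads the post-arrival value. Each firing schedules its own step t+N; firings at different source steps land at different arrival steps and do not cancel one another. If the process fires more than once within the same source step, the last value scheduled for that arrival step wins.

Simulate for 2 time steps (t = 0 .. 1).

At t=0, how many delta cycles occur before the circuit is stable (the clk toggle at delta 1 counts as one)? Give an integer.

3

t=0 Δ0: s1=1 s5=1 s2=0 clk=0 s7=0 s0=1 s6=1 s4=0 s3=0 s8=1
  Δ1: clk:0→1
  Δ2: s4:0→1
  Δ3: s2:0→1
  (3Δ to stable)
t=1 Δ0: s1=1 s5=1 s2=1 clk=1 s7=0 s0=1 s6=1 s4=1 s3=0 s8=1
  Δ1: clk:1→0
  (1Δ to stable)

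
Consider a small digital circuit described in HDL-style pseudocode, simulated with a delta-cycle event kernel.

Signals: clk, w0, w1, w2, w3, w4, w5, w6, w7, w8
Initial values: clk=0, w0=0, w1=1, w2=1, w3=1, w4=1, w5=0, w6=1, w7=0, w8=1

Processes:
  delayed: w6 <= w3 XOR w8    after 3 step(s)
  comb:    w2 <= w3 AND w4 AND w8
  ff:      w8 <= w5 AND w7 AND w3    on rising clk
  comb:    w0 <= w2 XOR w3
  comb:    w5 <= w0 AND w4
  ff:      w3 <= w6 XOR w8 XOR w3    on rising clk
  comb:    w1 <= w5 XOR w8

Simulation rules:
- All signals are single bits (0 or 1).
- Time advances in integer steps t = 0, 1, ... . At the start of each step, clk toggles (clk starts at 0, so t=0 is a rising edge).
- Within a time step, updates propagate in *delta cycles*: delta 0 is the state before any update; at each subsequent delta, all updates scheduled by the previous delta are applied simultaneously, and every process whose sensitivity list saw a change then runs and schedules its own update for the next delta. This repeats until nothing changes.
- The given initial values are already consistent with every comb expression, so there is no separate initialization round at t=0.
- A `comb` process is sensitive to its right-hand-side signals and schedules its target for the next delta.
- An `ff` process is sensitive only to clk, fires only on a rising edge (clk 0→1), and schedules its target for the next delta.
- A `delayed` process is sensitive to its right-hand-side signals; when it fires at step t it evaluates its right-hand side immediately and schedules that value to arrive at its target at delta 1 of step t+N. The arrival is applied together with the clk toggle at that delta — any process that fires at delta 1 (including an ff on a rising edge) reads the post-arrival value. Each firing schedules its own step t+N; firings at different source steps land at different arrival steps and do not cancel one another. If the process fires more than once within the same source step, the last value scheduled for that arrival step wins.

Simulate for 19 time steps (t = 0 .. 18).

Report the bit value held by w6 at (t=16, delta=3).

1

t0.Δ0 w6=1 w5=0 w1=1 w8=1 w2=1 w4=1 w7=0 w3=1 clk=0 w0=0
t0.Δ1 w6=1 w5=0 w1=1 w8=1 w2=1 w4=1 w7=0 w3=1 clk=1 w0=0
t0.Δ2 w6=1 w5=0 w1=1 w8=0 w2=1 w4=1 w7=0 w3=1 clk=1 w0=0
t0.Δ3 w6=1 w5=0 w1=0 w8=0 w2=0 w4=1 w7=0 w3=1 clk=1 w0=0
t0.Δ4 w6=1 w5=0 w1=0 w8=0 w2=0 w4=1 w7=0 w3=1 clk=1 w0=1
t0.Δ5 w6=1 w5=1 w1=0 w8=0 w2=0 w4=1 w7=0 w3=1 clk=1 w0=1
t0.Δ6 w6=1 w5=1 w1=1 w8=0 w2=0 w4=1 w7=0 w3=1 clk=1 w0=1
t1.Δ0 w6=1 w5=1 w1=1 w8=0 w2=0 w4=1 w7=0 w3=1 clk=1 w0=1
t1.Δ1 w6=1 w5=1 w1=1 w8=0 w2=0 w4=1 w7=0 w3=1 clk=0 w0=1
t2.Δ0 w6=1 w5=1 w1=1 w8=0 w2=0 w4=1 w7=0 w3=1 clk=0 w0=1
t2.Δ1 w6=1 w5=1 w1=1 w8=0 w2=0 w4=1 w7=0 w3=1 clk=1 w0=1
t2.Δ2 w6=1 w5=1 w1=1 w8=0 w2=0 w4=1 w7=0 w3=0 clk=1 w0=1
t2.Δ3 w6=1 w5=1 w1=1 w8=0 w2=0 w4=1 w7=0 w3=0 clk=1 w0=0
t2.Δ4 w6=1 w5=0 w1=1 w8=0 w2=0 w4=1 w7=0 w3=0 clk=1 w0=0
t2.Δ5 w6=1 w5=0 w1=0 w8=0 w2=0 w4=1 w7=0 w3=0 clk=1 w0=0
t3.Δ0 w6=1 w5=0 w1=0 w8=0 w2=0 w4=1 w7=0 w3=0 clk=1 w0=0
t3.Δ1 w6=1 w5=0 w1=0 w8=0 w2=0 w4=1 w7=0 w3=0 clk=0 w0=0
t4.Δ0 w6=1 w5=0 w1=0 w8=0 w2=0 w4=1 w7=0 w3=0 clk=0 w0=0
t4.Δ1 w6=1 w5=0 w1=0 w8=0 w2=0 w4=1 w7=0 w3=0 clk=1 w0=0
t4.Δ2 w6=1 w5=0 w1=0 w8=0 w2=0 w4=1 w7=0 w3=1 clk=1 w0=0
t4.Δ3 w6=1 w5=0 w1=0 w8=0 w2=0 w4=1 w7=0 w3=1 clk=1 w0=1
t4.Δ4 w6=1 w5=1 w1=0 w8=0 w2=0 w4=1 w7=0 w3=1 clk=1 w0=1
t4.Δ5 w6=1 w5=1 w1=1 w8=0 w2=0 w4=1 w7=0 w3=1 clk=1 w0=1
t5.Δ0 w6=1 w5=1 w1=1 w8=0 w2=0 w4=1 w7=0 w3=1 clk=1 w0=1
t5.Δ1 w6=0 w5=1 w1=1 w8=0 w2=0 w4=1 w7=0 w3=1 clk=0 w0=1
t6.Δ0 w6=0 w5=1 w1=1 w8=0 w2=0 w4=1 w7=0 w3=1 clk=0 w0=1
t6.Δ1 w6=0 w5=1 w1=1 w8=0 w2=0 w4=1 w7=0 w3=1 clk=1 w0=1
t7.Δ0 w6=0 w5=1 w1=1 w8=0 w2=0 w4=1 w7=0 w3=1 clk=1 w0=1
t7.Δ1 w6=1 w5=1 w1=1 w8=0 w2=0 w4=1 w7=0 w3=1 clk=0 w0=1
t8.Δ0 w6=1 w5=1 w1=1 w8=0 w2=0 w4=1 w7=0 w3=1 clk=0 w0=1
t8.Δ1 w6=1 w5=1 w1=1 w8=0 w2=0 w4=1 w7=0 w3=1 clk=1 w0=1
t8.Δ2 w6=1 w5=1 w1=1 w8=0 w2=0 w4=1 w7=0 w3=0 clk=1 w0=1
t8.Δ3 w6=1 w5=1 w1=1 w8=0 w2=0 w4=1 w7=0 w3=0 clk=1 w0=0
t8.Δ4 w6=1 w5=0 w1=1 w8=0 w2=0 w4=1 w7=0 w3=0 clk=1 w0=0
t8.Δ5 w6=1 w5=0 w1=0 w8=0 w2=0 w4=1 w7=0 w3=0 clk=1 w0=0
t9.Δ0 w6=1 w5=0 w1=0 w8=0 w2=0 w4=1 w7=0 w3=0 clk=1 w0=0
t9.Δ1 w6=1 w5=0 w1=0 w8=0 w2=0 w4=1 w7=0 w3=0 clk=0 w0=0
t10.Δ0 w6=1 w5=0 w1=0 w8=0 w2=0 w4=1 w7=0 w3=0 clk=0 w0=0
t10.Δ1 w6=1 w5=0 w1=0 w8=0 w2=0 w4=1 w7=0 w3=0 clk=1 w0=0
t10.Δ2 w6=1 w5=0 w1=0 w8=0 w2=0 w4=1 w7=0 w3=1 clk=1 w0=0
t10.Δ3 w6=1 w5=0 w1=0 w8=0 w2=0 w4=1 w7=0 w3=1 clk=1 w0=1
t10.Δ4 w6=1 w5=1 w1=0 w8=0 w2=0 w4=1 w7=0 w3=1 clk=1 w0=1
t10.Δ5 w6=1 w5=1 w1=1 w8=0 w2=0 w4=1 w7=0 w3=1 clk=1 w0=1
t11.Δ0 w6=1 w5=1 w1=1 w8=0 w2=0 w4=1 w7=0 w3=1 clk=1 w0=1
t11.Δ1 w6=0 w5=1 w1=1 w8=0 w2=0 w4=1 w7=0 w3=1 clk=0 w0=1
t12.Δ0 w6=0 w5=1 w1=1 w8=0 w2=0 w4=1 w7=0 w3=1 clk=0 w0=1
t12.Δ1 w6=0 w5=1 w1=1 w8=0 w2=0 w4=1 w7=0 w3=1 clk=1 w0=1
t13.Δ0 w6=0 w5=1 w1=1 w8=0 w2=0 w4=1 w7=0 w3=1 clk=1 w0=1
t13.Δ1 w6=1 w5=1 w1=1 w8=0 w2=0 w4=1 w7=0 w3=1 clk=0 w0=1
t14.Δ0 w6=1 w5=1 w1=1 w8=0 w2=0 w4=1 w7=0 w3=1 clk=0 w0=1
t14.Δ1 w6=1 w5=1 w1=1 w8=0 w2=0 w4=1 w7=0 w3=1 clk=1 w0=1
t14.Δ2 w6=1 w5=1 w1=1 w8=0 w2=0 w4=1 w7=0 w3=0 clk=1 w0=1
t14.Δ3 w6=1 w5=1 w1=1 w8=0 w2=0 w4=1 w7=0 w3=0 clk=1 w0=0
t14.Δ4 w6=1 w5=0 w1=1 w8=0 w2=0 w4=1 w7=0 w3=0 clk=1 w0=0
t14.Δ5 w6=1 w5=0 w1=0 w8=0 w2=0 w4=1 w7=0 w3=0 clk=1 w0=0
t15.Δ0 w6=1 w5=0 w1=0 w8=0 w2=0 w4=1 w7=0 w3=0 clk=1 w0=0
t15.Δ1 w6=1 w5=0 w1=0 w8=0 w2=0 w4=1 w7=0 w3=0 clk=0 w0=0
t16.Δ0 w6=1 w5=0 w1=0 w8=0 w2=0 w4=1 w7=0 w3=0 clk=0 w0=0
t16.Δ1 w6=1 w5=0 w1=0 w8=0 w2=0 w4=1 w7=0 w3=0 clk=1 w0=0
t16.Δ2 w6=1 w5=0 w1=0 w8=0 w2=0 w4=1 w7=0 w3=1 clk=1 w0=0
t16.Δ3 w6=1 w5=0 w1=0 w8=0 w2=0 w4=1 w7=0 w3=1 clk=1 w0=1
t16.Δ4 w6=1 w5=1 w1=0 w8=0 w2=0 w4=1 w7=0 w3=1 clk=1 w0=1
t16.Δ5 w6=1 w5=1 w1=1 w8=0 w2=0 w4=1 w7=0 w3=1 clk=1 w0=1
t17.Δ0 w6=1 w5=1 w1=1 w8=0 w2=0 w4=1 w7=0 w3=1 clk=1 w0=1
t17.Δ1 w6=0 w5=1 w1=1 w8=0 w2=0 w4=1 w7=0 w3=1 clk=0 w0=1
t18.Δ0 w6=0 w5=1 w1=1 w8=0 w2=0 w4=1 w7=0 w3=1 clk=0 w0=1
t18.Δ1 w6=0 w5=1 w1=1 w8=0 w2=0 w4=1 w7=0 w3=1 clk=1 w0=1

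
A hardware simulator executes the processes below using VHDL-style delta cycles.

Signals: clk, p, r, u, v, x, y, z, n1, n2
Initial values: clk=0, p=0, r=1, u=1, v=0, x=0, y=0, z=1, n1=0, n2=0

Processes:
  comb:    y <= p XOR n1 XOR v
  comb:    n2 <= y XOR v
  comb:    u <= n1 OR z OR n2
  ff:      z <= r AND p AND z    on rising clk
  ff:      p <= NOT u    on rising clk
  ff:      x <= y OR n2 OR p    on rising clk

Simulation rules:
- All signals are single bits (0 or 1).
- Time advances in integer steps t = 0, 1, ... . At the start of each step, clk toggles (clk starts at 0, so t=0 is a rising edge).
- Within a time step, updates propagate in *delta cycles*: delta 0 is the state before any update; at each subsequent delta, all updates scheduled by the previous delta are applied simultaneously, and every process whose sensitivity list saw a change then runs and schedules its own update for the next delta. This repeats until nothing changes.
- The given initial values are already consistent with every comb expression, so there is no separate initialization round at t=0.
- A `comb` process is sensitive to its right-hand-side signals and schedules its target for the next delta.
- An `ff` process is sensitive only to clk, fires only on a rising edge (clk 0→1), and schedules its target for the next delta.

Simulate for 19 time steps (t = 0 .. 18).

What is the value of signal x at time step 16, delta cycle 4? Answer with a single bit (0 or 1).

[bits: y,r,clk,n2,u,p,x,n1,v,z]
t=0: Δ0=0100100001 Δ1=0110100001 Δ2=0110100000 Δ3=0110000000 | 3Δ
t=1: Δ0=0110000000 Δ1=0100000000 | 1Δ
t=2: Δ0=0100000000 Δ1=0110000000 Δ2=0110010000 Δ3=1110010000 Δ4=1111010000 Δ5=1111110000 | 5Δ
t=3: Δ0=1111110000 Δ1=1101110000 | 1Δ
t=4: Δ0=1101110000 Δ1=1111110000 Δ2=1111101000 Δ3=0111101000 Δ4=0110101000 Δ5=0110001000 | 5Δ
t=5: Δ0=0110001000 Δ1=0100001000 | 1Δ
t=6: Δ0=0100001000 Δ1=0110001000 Δ2=0110010000 Δ3=1110010000 Δ4=1111010000 Δ5=1111110000 | 5Δ
t=7: Δ0=1111110000 Δ1=1101110000 | 1Δ
t=8: Δ0=1101110000 Δ1=1111110000 Δ2=1111101000 Δ3=0111101000 Δ4=0110101000 Δ5=0110001000 | 5Δ
t=9: Δ0=0110001000 Δ1=0100001000 | 1Δ
t=10: Δ0=0100001000 Δ1=0110001000 Δ2=0110010000 Δ3=1110010000 Δ4=1111010000 Δ5=1111110000 | 5Δ
t=11: Δ0=1111110000 Δ1=1101110000 | 1Δ
t=12: Δ0=1101110000 Δ1=1111110000 Δ2=1111101000 Δ3=0111101000 Δ4=0110101000 Δ5=0110001000 | 5Δ
t=13: Δ0=0110001000 Δ1=0100001000 | 1Δ
t=14: Δ0=0100001000 Δ1=0110001000 Δ2=0110010000 Δ3=1110010000 Δ4=1111010000 Δ5=1111110000 | 5Δ
t=15: Δ0=1111110000 Δ1=1101110000 | 1Δ
t=16: Δ0=1101110000 Δ1=1111110000 Δ2=1111101000 Δ3=0111101000 Δ4=0110101000 Δ5=0110001000 | 5Δ
t=17: Δ0=0110001000 Δ1=0100001000 | 1Δ
t=18: Δ0=0100001000 Δ1=0110001000 Δ2=0110010000 Δ3=1110010000 Δ4=1111010000 Δ5=1111110000 | 5Δ

1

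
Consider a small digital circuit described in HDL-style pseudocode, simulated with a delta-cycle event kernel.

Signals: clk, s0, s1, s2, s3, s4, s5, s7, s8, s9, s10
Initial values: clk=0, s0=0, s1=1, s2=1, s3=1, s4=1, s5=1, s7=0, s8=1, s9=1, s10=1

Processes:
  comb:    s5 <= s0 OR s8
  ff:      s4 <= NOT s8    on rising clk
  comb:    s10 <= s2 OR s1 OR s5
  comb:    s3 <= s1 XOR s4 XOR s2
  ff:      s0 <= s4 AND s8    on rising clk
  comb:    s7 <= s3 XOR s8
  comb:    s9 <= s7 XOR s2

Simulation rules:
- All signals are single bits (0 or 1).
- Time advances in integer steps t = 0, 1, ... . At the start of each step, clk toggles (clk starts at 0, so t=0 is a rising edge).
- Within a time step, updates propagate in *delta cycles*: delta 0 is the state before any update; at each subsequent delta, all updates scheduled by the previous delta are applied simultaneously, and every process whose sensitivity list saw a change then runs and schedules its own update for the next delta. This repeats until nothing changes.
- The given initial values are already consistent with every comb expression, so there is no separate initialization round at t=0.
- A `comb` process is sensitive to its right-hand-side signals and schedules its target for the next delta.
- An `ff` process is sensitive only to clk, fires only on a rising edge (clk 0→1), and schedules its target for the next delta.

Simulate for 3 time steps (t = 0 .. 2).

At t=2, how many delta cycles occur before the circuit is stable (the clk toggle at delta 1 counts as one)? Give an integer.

2

[bits: s10,clk,s4,s8,s0,s3,s1,s2,s7,s9,s5]
t=0: Δ0=10110111011 Δ1=11110111011 Δ2=11011111011 Δ3=11011011011 Δ4=11011011111 Δ5=11011011101 | 5Δ
t=1: Δ0=11011011101 Δ1=10011011101 | 1Δ
t=2: Δ0=10011011101 Δ1=11011011101 Δ2=11010011101 | 2Δ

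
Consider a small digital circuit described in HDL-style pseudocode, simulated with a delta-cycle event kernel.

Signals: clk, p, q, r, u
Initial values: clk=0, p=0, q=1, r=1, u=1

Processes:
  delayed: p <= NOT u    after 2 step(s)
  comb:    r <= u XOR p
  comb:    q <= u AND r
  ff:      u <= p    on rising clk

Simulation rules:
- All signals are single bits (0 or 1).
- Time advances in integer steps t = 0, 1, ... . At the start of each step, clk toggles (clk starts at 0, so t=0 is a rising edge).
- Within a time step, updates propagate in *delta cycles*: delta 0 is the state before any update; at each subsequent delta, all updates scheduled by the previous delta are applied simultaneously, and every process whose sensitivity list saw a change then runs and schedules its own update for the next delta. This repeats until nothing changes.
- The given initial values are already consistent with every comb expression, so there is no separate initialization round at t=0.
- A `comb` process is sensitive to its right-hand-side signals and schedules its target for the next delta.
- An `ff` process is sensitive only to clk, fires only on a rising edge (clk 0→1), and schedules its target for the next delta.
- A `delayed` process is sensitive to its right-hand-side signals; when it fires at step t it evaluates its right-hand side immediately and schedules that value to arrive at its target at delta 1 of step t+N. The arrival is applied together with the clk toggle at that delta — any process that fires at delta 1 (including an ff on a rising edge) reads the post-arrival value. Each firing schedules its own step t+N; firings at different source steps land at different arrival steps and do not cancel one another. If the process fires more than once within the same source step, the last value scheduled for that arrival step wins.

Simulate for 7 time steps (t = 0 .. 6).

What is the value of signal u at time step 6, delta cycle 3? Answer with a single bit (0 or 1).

[bits: p,q,clk,r,u]
t=0: Δ0=01011 Δ1=01111 Δ2=01110 Δ3=00100 | 3Δ
t=1: Δ0=00100 Δ1=00000 | 1Δ
t=2: Δ0=00000 Δ1=10100 Δ2=10111 Δ3=11101 Δ4=10101 | 4Δ
t=3: Δ0=10101 Δ1=10001 | 1Δ
t=4: Δ0=10001 Δ1=00101 Δ2=00110 Δ3=00100 | 3Δ
t=5: Δ0=00100 Δ1=00000 | 1Δ
t=6: Δ0=00000 Δ1=10100 Δ2=10111 Δ3=11101 Δ4=10101 | 4Δ

1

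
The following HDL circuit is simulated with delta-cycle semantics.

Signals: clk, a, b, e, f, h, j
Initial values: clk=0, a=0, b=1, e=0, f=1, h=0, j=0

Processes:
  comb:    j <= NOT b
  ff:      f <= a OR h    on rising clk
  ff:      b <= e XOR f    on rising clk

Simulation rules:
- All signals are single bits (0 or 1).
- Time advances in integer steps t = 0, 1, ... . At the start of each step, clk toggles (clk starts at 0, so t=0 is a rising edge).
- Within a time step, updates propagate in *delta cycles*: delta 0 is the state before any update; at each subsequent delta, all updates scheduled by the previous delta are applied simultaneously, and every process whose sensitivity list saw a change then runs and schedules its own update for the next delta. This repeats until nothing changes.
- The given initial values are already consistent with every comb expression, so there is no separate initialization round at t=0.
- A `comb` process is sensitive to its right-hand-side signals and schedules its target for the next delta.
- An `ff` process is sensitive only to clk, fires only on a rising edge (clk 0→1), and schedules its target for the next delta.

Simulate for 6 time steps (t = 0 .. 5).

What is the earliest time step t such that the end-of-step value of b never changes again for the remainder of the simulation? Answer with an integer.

2

[bits: f,h,b,e,clk,a,j]
t=0: Δ0=1010000 Δ1=1010100 Δ2=0010100 | 2Δ
t=1: Δ0=0010100 Δ1=0010000 | 1Δ
t=2: Δ0=0010000 Δ1=0010100 Δ2=0000100 Δ3=0000101 | 3Δ
t=3: Δ0=0000101 Δ1=0000001 | 1Δ
t=4: Δ0=0000001 Δ1=0000101 | 1Δ
t=5: Δ0=0000101 Δ1=0000001 | 1Δ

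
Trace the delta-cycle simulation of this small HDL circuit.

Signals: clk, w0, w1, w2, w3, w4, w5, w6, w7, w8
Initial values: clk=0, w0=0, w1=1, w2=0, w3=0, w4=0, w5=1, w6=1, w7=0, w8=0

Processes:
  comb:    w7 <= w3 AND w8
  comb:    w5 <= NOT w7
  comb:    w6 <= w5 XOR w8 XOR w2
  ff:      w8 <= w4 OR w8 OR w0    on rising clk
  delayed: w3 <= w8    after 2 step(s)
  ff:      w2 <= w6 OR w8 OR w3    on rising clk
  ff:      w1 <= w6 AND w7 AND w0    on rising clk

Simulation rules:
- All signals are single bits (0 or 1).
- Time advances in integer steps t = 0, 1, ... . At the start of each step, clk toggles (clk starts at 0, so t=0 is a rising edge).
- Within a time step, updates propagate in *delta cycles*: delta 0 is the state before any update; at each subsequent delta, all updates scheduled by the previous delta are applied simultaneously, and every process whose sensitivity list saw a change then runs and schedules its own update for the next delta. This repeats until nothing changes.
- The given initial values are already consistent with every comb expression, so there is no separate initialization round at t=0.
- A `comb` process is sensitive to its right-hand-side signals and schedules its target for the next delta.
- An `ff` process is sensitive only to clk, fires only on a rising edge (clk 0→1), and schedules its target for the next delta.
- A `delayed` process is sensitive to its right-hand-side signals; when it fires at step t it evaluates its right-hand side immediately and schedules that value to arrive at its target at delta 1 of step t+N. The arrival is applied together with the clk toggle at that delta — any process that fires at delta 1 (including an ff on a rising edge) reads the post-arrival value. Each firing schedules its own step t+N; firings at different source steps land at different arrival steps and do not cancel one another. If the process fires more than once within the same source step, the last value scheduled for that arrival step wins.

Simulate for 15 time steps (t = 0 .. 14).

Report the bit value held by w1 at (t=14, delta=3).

0

t0.Δ0 w2=0 clk=0 w6=1 w0=0 w3=0 w5=1 w8=0 w1=1 w4=0 w7=0
t0.Δ1 w2=0 clk=1 w6=1 w0=0 w3=0 w5=1 w8=0 w1=1 w4=0 w7=0
t0.Δ2 w2=1 clk=1 w6=1 w0=0 w3=0 w5=1 w8=0 w1=0 w4=0 w7=0
t0.Δ3 w2=1 clk=1 w6=0 w0=0 w3=0 w5=1 w8=0 w1=0 w4=0 w7=0
t1.Δ0 w2=1 clk=1 w6=0 w0=0 w3=0 w5=1 w8=0 w1=0 w4=0 w7=0
t1.Δ1 w2=1 clk=0 w6=0 w0=0 w3=0 w5=1 w8=0 w1=0 w4=0 w7=0
t2.Δ0 w2=1 clk=0 w6=0 w0=0 w3=0 w5=1 w8=0 w1=0 w4=0 w7=0
t2.Δ1 w2=1 clk=1 w6=0 w0=0 w3=0 w5=1 w8=0 w1=0 w4=0 w7=0
t2.Δ2 w2=0 clk=1 w6=0 w0=0 w3=0 w5=1 w8=0 w1=0 w4=0 w7=0
t2.Δ3 w2=0 clk=1 w6=1 w0=0 w3=0 w5=1 w8=0 w1=0 w4=0 w7=0
t3.Δ0 w2=0 clk=1 w6=1 w0=0 w3=0 w5=1 w8=0 w1=0 w4=0 w7=0
t3.Δ1 w2=0 clk=0 w6=1 w0=0 w3=0 w5=1 w8=0 w1=0 w4=0 w7=0
t4.Δ0 w2=0 clk=0 w6=1 w0=0 w3=0 w5=1 w8=0 w1=0 w4=0 w7=0
t4.Δ1 w2=0 clk=1 w6=1 w0=0 w3=0 w5=1 w8=0 w1=0 w4=0 w7=0
t4.Δ2 w2=1 clk=1 w6=1 w0=0 w3=0 w5=1 w8=0 w1=0 w4=0 w7=0
t4.Δ3 w2=1 clk=1 w6=0 w0=0 w3=0 w5=1 w8=0 w1=0 w4=0 w7=0
t5.Δ0 w2=1 clk=1 w6=0 w0=0 w3=0 w5=1 w8=0 w1=0 w4=0 w7=0
t5.Δ1 w2=1 clk=0 w6=0 w0=0 w3=0 w5=1 w8=0 w1=0 w4=0 w7=0
t6.Δ0 w2=1 clk=0 w6=0 w0=0 w3=0 w5=1 w8=0 w1=0 w4=0 w7=0
t6.Δ1 w2=1 clk=1 w6=0 w0=0 w3=0 w5=1 w8=0 w1=0 w4=0 w7=0
t6.Δ2 w2=0 clk=1 w6=0 w0=0 w3=0 w5=1 w8=0 w1=0 w4=0 w7=0
t6.Δ3 w2=0 clk=1 w6=1 w0=0 w3=0 w5=1 w8=0 w1=0 w4=0 w7=0
t7.Δ0 w2=0 clk=1 w6=1 w0=0 w3=0 w5=1 w8=0 w1=0 w4=0 w7=0
t7.Δ1 w2=0 clk=0 w6=1 w0=0 w3=0 w5=1 w8=0 w1=0 w4=0 w7=0
t8.Δ0 w2=0 clk=0 w6=1 w0=0 w3=0 w5=1 w8=0 w1=0 w4=0 w7=0
t8.Δ1 w2=0 clk=1 w6=1 w0=0 w3=0 w5=1 w8=0 w1=0 w4=0 w7=0
t8.Δ2 w2=1 clk=1 w6=1 w0=0 w3=0 w5=1 w8=0 w1=0 w4=0 w7=0
t8.Δ3 w2=1 clk=1 w6=0 w0=0 w3=0 w5=1 w8=0 w1=0 w4=0 w7=0
t9.Δ0 w2=1 clk=1 w6=0 w0=0 w3=0 w5=1 w8=0 w1=0 w4=0 w7=0
t9.Δ1 w2=1 clk=0 w6=0 w0=0 w3=0 w5=1 w8=0 w1=0 w4=0 w7=0
t10.Δ0 w2=1 clk=0 w6=0 w0=0 w3=0 w5=1 w8=0 w1=0 w4=0 w7=0
t10.Δ1 w2=1 clk=1 w6=0 w0=0 w3=0 w5=1 w8=0 w1=0 w4=0 w7=0
t10.Δ2 w2=0 clk=1 w6=0 w0=0 w3=0 w5=1 w8=0 w1=0 w4=0 w7=0
t10.Δ3 w2=0 clk=1 w6=1 w0=0 w3=0 w5=1 w8=0 w1=0 w4=0 w7=0
t11.Δ0 w2=0 clk=1 w6=1 w0=0 w3=0 w5=1 w8=0 w1=0 w4=0 w7=0
t11.Δ1 w2=0 clk=0 w6=1 w0=0 w3=0 w5=1 w8=0 w1=0 w4=0 w7=0
t12.Δ0 w2=0 clk=0 w6=1 w0=0 w3=0 w5=1 w8=0 w1=0 w4=0 w7=0
t12.Δ1 w2=0 clk=1 w6=1 w0=0 w3=0 w5=1 w8=0 w1=0 w4=0 w7=0
t12.Δ2 w2=1 clk=1 w6=1 w0=0 w3=0 w5=1 w8=0 w1=0 w4=0 w7=0
t12.Δ3 w2=1 clk=1 w6=0 w0=0 w3=0 w5=1 w8=0 w1=0 w4=0 w7=0
t13.Δ0 w2=1 clk=1 w6=0 w0=0 w3=0 w5=1 w8=0 w1=0 w4=0 w7=0
t13.Δ1 w2=1 clk=0 w6=0 w0=0 w3=0 w5=1 w8=0 w1=0 w4=0 w7=0
t14.Δ0 w2=1 clk=0 w6=0 w0=0 w3=0 w5=1 w8=0 w1=0 w4=0 w7=0
t14.Δ1 w2=1 clk=1 w6=0 w0=0 w3=0 w5=1 w8=0 w1=0 w4=0 w7=0
t14.Δ2 w2=0 clk=1 w6=0 w0=0 w3=0 w5=1 w8=0 w1=0 w4=0 w7=0
t14.Δ3 w2=0 clk=1 w6=1 w0=0 w3=0 w5=1 w8=0 w1=0 w4=0 w7=0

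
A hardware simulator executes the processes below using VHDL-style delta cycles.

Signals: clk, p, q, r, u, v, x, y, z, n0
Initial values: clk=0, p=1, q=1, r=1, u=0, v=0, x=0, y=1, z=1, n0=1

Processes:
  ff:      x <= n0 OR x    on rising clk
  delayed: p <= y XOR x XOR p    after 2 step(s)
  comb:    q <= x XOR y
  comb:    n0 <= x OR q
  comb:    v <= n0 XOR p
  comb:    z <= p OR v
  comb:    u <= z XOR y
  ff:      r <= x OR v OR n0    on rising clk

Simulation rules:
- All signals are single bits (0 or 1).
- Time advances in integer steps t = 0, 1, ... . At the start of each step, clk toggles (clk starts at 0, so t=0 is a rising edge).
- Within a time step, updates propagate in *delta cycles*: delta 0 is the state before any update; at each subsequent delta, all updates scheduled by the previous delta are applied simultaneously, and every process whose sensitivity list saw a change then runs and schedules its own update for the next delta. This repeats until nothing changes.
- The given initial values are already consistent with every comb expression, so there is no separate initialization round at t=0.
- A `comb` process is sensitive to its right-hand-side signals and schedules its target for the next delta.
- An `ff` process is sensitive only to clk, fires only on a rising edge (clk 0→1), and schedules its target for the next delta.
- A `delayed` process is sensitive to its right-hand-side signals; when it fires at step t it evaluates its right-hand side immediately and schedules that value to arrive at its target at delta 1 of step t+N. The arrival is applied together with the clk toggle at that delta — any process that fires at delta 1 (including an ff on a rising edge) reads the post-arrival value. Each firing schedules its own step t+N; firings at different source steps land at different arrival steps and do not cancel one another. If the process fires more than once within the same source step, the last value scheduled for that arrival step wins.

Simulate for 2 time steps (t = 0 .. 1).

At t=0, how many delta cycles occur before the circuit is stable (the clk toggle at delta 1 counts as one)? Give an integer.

[bits: q,v,y,r,p,u,x,n0,z,clk]
t=0: Δ0=1011100110 Δ1=1011100111 Δ2=1011101111 Δ3=0011101111 | 3Δ
t=1: Δ0=0011101111 Δ1=0011101110 | 1Δ

3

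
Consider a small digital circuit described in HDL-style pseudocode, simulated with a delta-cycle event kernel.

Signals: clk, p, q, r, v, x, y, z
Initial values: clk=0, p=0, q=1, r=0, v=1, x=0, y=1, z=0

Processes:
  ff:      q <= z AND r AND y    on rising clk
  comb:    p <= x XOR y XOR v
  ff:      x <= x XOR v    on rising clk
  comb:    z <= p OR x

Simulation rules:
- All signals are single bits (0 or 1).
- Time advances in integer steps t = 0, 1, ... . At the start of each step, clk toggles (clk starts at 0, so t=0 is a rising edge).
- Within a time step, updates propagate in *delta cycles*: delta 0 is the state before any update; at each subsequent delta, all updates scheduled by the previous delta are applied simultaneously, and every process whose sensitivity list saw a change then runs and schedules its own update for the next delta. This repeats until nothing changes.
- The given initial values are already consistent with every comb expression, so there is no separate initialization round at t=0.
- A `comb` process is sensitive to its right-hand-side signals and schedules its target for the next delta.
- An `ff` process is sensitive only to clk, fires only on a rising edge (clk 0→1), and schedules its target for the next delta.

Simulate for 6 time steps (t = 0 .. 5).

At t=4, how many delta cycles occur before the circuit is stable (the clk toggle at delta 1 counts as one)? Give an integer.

3

t0.Δ0 y=1 x=0 clk=0 p=0 v=1 z=0 r=0 q=1
t0.Δ1 y=1 x=0 clk=1 p=0 v=1 z=0 r=0 q=1
t0.Δ2 y=1 x=1 clk=1 p=0 v=1 z=0 r=0 q=0
t0.Δ3 y=1 x=1 clk=1 p=1 v=1 z=1 r=0 q=0
t1.Δ0 y=1 x=1 clk=1 p=1 v=1 z=1 r=0 q=0
t1.Δ1 y=1 x=1 clk=0 p=1 v=1 z=1 r=0 q=0
t2.Δ0 y=1 x=1 clk=0 p=1 v=1 z=1 r=0 q=0
t2.Δ1 y=1 x=1 clk=1 p=1 v=1 z=1 r=0 q=0
t2.Δ2 y=1 x=0 clk=1 p=1 v=1 z=1 r=0 q=0
t2.Δ3 y=1 x=0 clk=1 p=0 v=1 z=1 r=0 q=0
t2.Δ4 y=1 x=0 clk=1 p=0 v=1 z=0 r=0 q=0
t3.Δ0 y=1 x=0 clk=1 p=0 v=1 z=0 r=0 q=0
t3.Δ1 y=1 x=0 clk=0 p=0 v=1 z=0 r=0 q=0
t4.Δ0 y=1 x=0 clk=0 p=0 v=1 z=0 r=0 q=0
t4.Δ1 y=1 x=0 clk=1 p=0 v=1 z=0 r=0 q=0
t4.Δ2 y=1 x=1 clk=1 p=0 v=1 z=0 r=0 q=0
t4.Δ3 y=1 x=1 clk=1 p=1 v=1 z=1 r=0 q=0
t5.Δ0 y=1 x=1 clk=1 p=1 v=1 z=1 r=0 q=0
t5.Δ1 y=1 x=1 clk=0 p=1 v=1 z=1 r=0 q=0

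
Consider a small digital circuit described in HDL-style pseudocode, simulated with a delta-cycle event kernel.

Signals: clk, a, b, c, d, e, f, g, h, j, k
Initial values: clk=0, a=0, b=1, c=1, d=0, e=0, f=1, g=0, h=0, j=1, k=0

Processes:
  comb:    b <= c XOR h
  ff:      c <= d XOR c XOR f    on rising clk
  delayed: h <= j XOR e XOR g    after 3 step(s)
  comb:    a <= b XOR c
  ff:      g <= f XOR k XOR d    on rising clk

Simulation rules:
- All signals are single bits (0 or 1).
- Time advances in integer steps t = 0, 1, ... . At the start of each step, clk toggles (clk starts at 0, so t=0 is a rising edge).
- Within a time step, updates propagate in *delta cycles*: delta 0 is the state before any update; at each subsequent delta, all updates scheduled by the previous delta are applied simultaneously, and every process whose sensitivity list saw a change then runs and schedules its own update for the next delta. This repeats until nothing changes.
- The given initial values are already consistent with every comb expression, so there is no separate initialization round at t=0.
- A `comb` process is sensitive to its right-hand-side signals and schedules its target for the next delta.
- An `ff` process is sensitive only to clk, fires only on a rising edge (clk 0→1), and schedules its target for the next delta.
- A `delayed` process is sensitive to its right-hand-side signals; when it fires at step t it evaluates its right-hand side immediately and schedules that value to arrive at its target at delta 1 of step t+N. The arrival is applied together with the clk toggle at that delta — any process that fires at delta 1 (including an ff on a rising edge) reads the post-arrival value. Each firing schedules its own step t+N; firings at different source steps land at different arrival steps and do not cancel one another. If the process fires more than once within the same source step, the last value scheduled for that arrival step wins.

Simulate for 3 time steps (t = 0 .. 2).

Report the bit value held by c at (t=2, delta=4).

[bits: j,b,g,clk,d,h,f,k,e,c,a]
t=0: Δ0=11000010010 Δ1=11010010010 Δ2=11110010000 Δ3=10110010001 Δ4=10110010000 | 4Δ
t=1: Δ0=10110010000 Δ1=10100010000 | 1Δ
t=2: Δ0=10100010000 Δ1=10110010000 Δ2=10110010010 Δ3=11110010011 Δ4=11110010010 | 4Δ

1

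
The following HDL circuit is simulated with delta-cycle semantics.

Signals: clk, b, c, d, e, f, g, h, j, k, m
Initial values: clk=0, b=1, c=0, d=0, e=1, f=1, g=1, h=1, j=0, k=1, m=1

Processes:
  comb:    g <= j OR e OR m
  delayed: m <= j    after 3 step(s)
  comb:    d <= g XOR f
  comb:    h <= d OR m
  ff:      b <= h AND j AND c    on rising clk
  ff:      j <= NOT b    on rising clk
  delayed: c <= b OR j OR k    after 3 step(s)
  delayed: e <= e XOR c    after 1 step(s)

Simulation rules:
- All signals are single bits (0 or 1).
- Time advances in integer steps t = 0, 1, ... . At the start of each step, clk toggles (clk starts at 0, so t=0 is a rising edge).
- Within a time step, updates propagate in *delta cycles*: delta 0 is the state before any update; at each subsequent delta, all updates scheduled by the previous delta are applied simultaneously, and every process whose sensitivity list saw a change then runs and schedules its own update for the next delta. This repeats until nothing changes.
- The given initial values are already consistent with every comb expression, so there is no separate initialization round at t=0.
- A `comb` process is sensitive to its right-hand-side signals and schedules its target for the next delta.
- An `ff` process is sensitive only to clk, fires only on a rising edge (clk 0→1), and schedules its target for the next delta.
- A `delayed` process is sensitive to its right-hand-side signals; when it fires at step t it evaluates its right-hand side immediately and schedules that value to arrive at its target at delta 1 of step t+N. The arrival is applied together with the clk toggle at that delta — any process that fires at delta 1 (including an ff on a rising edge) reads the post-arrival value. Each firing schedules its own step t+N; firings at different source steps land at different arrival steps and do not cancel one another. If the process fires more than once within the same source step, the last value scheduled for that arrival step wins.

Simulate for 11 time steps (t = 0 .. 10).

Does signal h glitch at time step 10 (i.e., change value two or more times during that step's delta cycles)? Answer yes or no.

yes

t=0 Δ0: b=1 f=1 c=0 clk=0 k=1 h=1 m=1 g=1 d=0 e=1 j=0
  Δ1: clk:0→1
  Δ2: b:1→0
  (2Δ to stable)
t=1 Δ0: b=0 f=1 c=0 clk=1 k=1 h=1 m=1 g=1 d=0 e=1 j=0
  Δ1: clk:1→0
  (1Δ to stable)
t=2 Δ0: b=0 f=1 c=0 clk=0 k=1 h=1 m=1 g=1 d=0 e=1 j=0
  Δ1: clk:0→1
  Δ2: j:0→1
  (2Δ to stable)
t=3 Δ0: b=0 f=1 c=0 clk=1 k=1 h=1 m=1 g=1 d=0 e=1 j=1
  Δ1: c:0→1, clk:1→0
  (1Δ to stable)
t=4 Δ0: b=0 f=1 c=1 clk=0 k=1 h=1 m=1 g=1 d=0 e=1 j=1
  Δ1: clk:0→1, e:1→0
  Δ2: b:0→1
  (2Δ to stable)
t=5 Δ0: b=1 f=1 c=1 clk=1 k=1 h=1 m=1 g=1 d=0 e=0 j=1
  Δ1: clk:1→0, e:0→1
  (1Δ to stable)
t=6 Δ0: b=1 f=1 c=1 clk=0 k=1 h=1 m=1 g=1 d=0 e=1 j=1
  Δ1: clk:0→1, e:1→0
  Δ2: j:1→0
  (2Δ to stable)
t=7 Δ0: b=1 f=1 c=1 clk=1 k=1 h=1 m=1 g=1 d=0 e=0 j=0
  Δ1: clk:1→0, e:0→1
  (1Δ to stable)
t=8 Δ0: b=1 f=1 c=1 clk=0 k=1 h=1 m=1 g=1 d=0 e=1 j=0
  Δ1: clk:0→1, e:1→0
  Δ2: b:1→0
  (2Δ to stable)
t=9 Δ0: b=0 f=1 c=1 clk=1 k=1 h=1 m=1 g=1 d=0 e=0 j=0
  Δ1: clk:1→0, m:1→0, e:0→1
  Δ2: h:1→0
  (2Δ to stable)
t=10 Δ0: b=0 f=1 c=1 clk=0 k=1 h=0 m=0 g=1 d=0 e=1 j=0
  Δ1: clk:0→1, e:1→0
  Δ2: g:1→0, j:0→1
  Δ3: g:0→1, d:0→1
  Δ4: h:0→1, d:1→0
  Δ5: h:1→0
  (5Δ to stable)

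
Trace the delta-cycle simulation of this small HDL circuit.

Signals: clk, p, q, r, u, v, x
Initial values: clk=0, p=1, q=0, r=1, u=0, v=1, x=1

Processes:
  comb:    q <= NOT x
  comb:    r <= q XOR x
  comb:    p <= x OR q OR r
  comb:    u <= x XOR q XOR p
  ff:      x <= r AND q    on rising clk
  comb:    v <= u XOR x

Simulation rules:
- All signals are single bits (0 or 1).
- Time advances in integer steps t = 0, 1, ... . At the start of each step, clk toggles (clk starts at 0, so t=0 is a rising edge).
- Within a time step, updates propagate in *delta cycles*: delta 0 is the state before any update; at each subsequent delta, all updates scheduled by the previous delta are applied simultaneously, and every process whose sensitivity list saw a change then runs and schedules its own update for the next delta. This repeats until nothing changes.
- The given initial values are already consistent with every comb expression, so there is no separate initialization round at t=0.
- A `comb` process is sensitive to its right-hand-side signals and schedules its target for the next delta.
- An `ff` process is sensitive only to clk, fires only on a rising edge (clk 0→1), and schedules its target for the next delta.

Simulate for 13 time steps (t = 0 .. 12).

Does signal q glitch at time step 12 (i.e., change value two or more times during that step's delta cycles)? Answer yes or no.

t=0 Δ0: clk=0 v=1 p=1 u=0 q=0 r=1 x=1
  Δ1: clk:0→1
  Δ2: x:1→0
  Δ3: v:1→0, u:0→1, q:0→1, r:1→0
  Δ4: v:0→1, u:1→0, r:0→1
  Δ5: v:1→0
  (5Δ to stable)
t=1 Δ0: clk=1 v=0 p=1 u=0 q=1 r=1 x=0
  Δ1: clk:1→0
  (1Δ to stable)
t=2 Δ0: clk=0 v=0 p=1 u=0 q=1 r=1 x=0
  Δ1: clk:0→1
  Δ2: x:0→1
  Δ3: v:0→1, u:0→1, q:1→0, r:1→0
  Δ4: v:1→0, u:1→0, r:0→1
  Δ5: v:0→1
  (5Δ to stable)
t=3 Δ0: clk=1 v=1 p=1 u=0 q=0 r=1 x=1
  Δ1: clk:1→0
  (1Δ to stable)
t=4 Δ0: clk=0 v=1 p=1 u=0 q=0 r=1 x=1
  Δ1: clk:0→1
  Δ2: x:1→0
  Δ3: v:1→0, u:0→1, q:0→1, r:1→0
  Δ4: v:0→1, u:1→0, r:0→1
  Δ5: v:1→0
  (5Δ to stable)
t=5 Δ0: clk=1 v=0 p=1 u=0 q=1 r=1 x=0
  Δ1: clk:1→0
  (1Δ to stable)
t=6 Δ0: clk=0 v=0 p=1 u=0 q=1 r=1 x=0
  Δ1: clk:0→1
  Δ2: x:0→1
  Δ3: v:0→1, u:0→1, q:1→0, r:1→0
  Δ4: v:1→0, u:1→0, r:0→1
  Δ5: v:0→1
  (5Δ to stable)
t=7 Δ0: clk=1 v=1 p=1 u=0 q=0 r=1 x=1
  Δ1: clk:1→0
  (1Δ to stable)
t=8 Δ0: clk=0 v=1 p=1 u=0 q=0 r=1 x=1
  Δ1: clk:0→1
  Δ2: x:1→0
  Δ3: v:1→0, u:0→1, q:0→1, r:1→0
  Δ4: v:0→1, u:1→0, r:0→1
  Δ5: v:1→0
  (5Δ to stable)
t=9 Δ0: clk=1 v=0 p=1 u=0 q=1 r=1 x=0
  Δ1: clk:1→0
  (1Δ to stable)
t=10 Δ0: clk=0 v=0 p=1 u=0 q=1 r=1 x=0
  Δ1: clk:0→1
  Δ2: x:0→1
  Δ3: v:0→1, u:0→1, q:1→0, r:1→0
  Δ4: v:1→0, u:1→0, r:0→1
  Δ5: v:0→1
  (5Δ to stable)
t=11 Δ0: clk=1 v=1 p=1 u=0 q=0 r=1 x=1
  Δ1: clk:1→0
  (1Δ to stable)
t=12 Δ0: clk=0 v=1 p=1 u=0 q=0 r=1 x=1
  Δ1: clk:0→1
  Δ2: x:1→0
  Δ3: v:1→0, u:0→1, q:0→1, r:1→0
  Δ4: v:0→1, u:1→0, r:0→1
  Δ5: v:1→0
  (5Δ to stable)

no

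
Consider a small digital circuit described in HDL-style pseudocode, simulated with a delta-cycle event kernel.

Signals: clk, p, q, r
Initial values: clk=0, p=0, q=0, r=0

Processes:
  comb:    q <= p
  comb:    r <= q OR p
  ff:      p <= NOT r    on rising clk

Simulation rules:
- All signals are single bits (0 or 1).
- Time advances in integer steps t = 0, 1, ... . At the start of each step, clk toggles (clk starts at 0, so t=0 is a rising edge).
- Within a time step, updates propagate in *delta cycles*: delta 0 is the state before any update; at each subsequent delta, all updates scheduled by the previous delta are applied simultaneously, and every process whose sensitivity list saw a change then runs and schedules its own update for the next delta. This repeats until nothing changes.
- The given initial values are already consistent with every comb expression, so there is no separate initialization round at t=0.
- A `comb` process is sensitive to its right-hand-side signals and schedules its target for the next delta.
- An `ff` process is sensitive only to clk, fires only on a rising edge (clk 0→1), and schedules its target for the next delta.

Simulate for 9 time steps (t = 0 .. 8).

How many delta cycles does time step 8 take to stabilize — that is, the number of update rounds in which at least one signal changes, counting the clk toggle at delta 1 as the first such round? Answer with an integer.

3

t0.Δ0 p=0 r=0 clk=0 q=0
t0.Δ1 p=0 r=0 clk=1 q=0
t0.Δ2 p=1 r=0 clk=1 q=0
t0.Δ3 p=1 r=1 clk=1 q=1
t1.Δ0 p=1 r=1 clk=1 q=1
t1.Δ1 p=1 r=1 clk=0 q=1
t2.Δ0 p=1 r=1 clk=0 q=1
t2.Δ1 p=1 r=1 clk=1 q=1
t2.Δ2 p=0 r=1 clk=1 q=1
t2.Δ3 p=0 r=1 clk=1 q=0
t2.Δ4 p=0 r=0 clk=1 q=0
t3.Δ0 p=0 r=0 clk=1 q=0
t3.Δ1 p=0 r=0 clk=0 q=0
t4.Δ0 p=0 r=0 clk=0 q=0
t4.Δ1 p=0 r=0 clk=1 q=0
t4.Δ2 p=1 r=0 clk=1 q=0
t4.Δ3 p=1 r=1 clk=1 q=1
t5.Δ0 p=1 r=1 clk=1 q=1
t5.Δ1 p=1 r=1 clk=0 q=1
t6.Δ0 p=1 r=1 clk=0 q=1
t6.Δ1 p=1 r=1 clk=1 q=1
t6.Δ2 p=0 r=1 clk=1 q=1
t6.Δ3 p=0 r=1 clk=1 q=0
t6.Δ4 p=0 r=0 clk=1 q=0
t7.Δ0 p=0 r=0 clk=1 q=0
t7.Δ1 p=0 r=0 clk=0 q=0
t8.Δ0 p=0 r=0 clk=0 q=0
t8.Δ1 p=0 r=0 clk=1 q=0
t8.Δ2 p=1 r=0 clk=1 q=0
t8.Δ3 p=1 r=1 clk=1 q=1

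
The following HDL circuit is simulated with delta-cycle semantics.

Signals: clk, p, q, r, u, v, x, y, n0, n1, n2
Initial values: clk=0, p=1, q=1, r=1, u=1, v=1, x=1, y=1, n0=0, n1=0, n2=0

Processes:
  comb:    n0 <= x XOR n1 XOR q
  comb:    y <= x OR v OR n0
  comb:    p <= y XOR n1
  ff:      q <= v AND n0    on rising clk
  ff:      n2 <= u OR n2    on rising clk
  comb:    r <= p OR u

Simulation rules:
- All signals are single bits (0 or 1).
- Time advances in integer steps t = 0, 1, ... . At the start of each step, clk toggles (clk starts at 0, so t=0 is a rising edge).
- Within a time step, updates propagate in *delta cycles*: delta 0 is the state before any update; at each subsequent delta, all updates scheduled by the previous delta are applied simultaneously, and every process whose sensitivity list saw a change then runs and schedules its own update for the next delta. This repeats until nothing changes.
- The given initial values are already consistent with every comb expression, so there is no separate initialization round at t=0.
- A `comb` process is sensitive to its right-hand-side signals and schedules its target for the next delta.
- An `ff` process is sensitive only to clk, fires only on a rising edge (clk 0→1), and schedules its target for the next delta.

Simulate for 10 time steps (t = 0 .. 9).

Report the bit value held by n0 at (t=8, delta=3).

1

t=0 Δ0: u=1 y=1 p=1 r=1 n2=0 clk=0 q=1 x=1 v=1 n1=0 n0=0
  Δ1: clk:0→1
  Δ2: n2:0→1, q:1→0
  Δ3: n0:0→1
  (3Δ to stable)
t=1 Δ0: u=1 y=1 p=1 r=1 n2=1 clk=1 q=0 x=1 v=1 n1=0 n0=1
  Δ1: clk:1→0
  (1Δ to stable)
t=2 Δ0: u=1 y=1 p=1 r=1 n2=1 clk=0 q=0 x=1 v=1 n1=0 n0=1
  Δ1: clk:0→1
  Δ2: q:0→1
  Δ3: n0:1→0
  (3Δ to stable)
t=3 Δ0: u=1 y=1 p=1 r=1 n2=1 clk=1 q=1 x=1 v=1 n1=0 n0=0
  Δ1: clk:1→0
  (1Δ to stable)
t=4 Δ0: u=1 y=1 p=1 r=1 n2=1 clk=0 q=1 x=1 v=1 n1=0 n0=0
  Δ1: clk:0→1
  Δ2: q:1→0
  Δ3: n0:0→1
  (3Δ to stable)
t=5 Δ0: u=1 y=1 p=1 r=1 n2=1 clk=1 q=0 x=1 v=1 n1=0 n0=1
  Δ1: clk:1→0
  (1Δ to stable)
t=6 Δ0: u=1 y=1 p=1 r=1 n2=1 clk=0 q=0 x=1 v=1 n1=0 n0=1
  Δ1: clk:0→1
  Δ2: q:0→1
  Δ3: n0:1→0
  (3Δ to stable)
t=7 Δ0: u=1 y=1 p=1 r=1 n2=1 clk=1 q=1 x=1 v=1 n1=0 n0=0
  Δ1: clk:1→0
  (1Δ to stable)
t=8 Δ0: u=1 y=1 p=1 r=1 n2=1 clk=0 q=1 x=1 v=1 n1=0 n0=0
  Δ1: clk:0→1
  Δ2: q:1→0
  Δ3: n0:0→1
  (3Δ to stable)
t=9 Δ0: u=1 y=1 p=1 r=1 n2=1 clk=1 q=0 x=1 v=1 n1=0 n0=1
  Δ1: clk:1→0
  (1Δ to stable)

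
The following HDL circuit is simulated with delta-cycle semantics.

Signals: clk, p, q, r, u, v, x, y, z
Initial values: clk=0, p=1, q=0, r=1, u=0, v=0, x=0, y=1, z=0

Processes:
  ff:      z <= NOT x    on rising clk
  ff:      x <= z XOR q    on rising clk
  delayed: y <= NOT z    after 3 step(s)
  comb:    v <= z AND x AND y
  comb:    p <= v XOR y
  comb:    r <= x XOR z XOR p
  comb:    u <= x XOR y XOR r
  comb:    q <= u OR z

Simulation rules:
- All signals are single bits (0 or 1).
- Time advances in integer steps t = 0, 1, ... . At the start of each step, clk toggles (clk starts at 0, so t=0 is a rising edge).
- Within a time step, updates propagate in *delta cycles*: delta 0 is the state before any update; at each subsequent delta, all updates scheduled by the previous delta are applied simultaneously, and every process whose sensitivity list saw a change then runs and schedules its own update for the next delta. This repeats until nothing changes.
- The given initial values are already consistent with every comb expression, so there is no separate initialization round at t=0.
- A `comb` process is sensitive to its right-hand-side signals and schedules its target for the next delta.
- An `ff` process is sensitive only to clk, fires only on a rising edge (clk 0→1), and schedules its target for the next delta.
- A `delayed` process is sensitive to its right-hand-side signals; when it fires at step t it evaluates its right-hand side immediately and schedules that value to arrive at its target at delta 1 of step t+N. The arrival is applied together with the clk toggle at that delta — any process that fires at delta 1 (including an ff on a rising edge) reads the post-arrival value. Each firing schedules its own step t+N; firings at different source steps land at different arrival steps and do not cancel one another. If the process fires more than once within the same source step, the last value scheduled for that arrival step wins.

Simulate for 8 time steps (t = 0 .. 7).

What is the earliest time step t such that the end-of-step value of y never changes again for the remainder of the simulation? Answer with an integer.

[bits: y,r,v,clk,x,u,q,z,p]
t=0: Δ0=110000001 Δ1=110100001 Δ2=110100011 Δ3=100100111 Δ4=100101111 | 4Δ
t=1: Δ0=100101111 Δ1=100001111 | 1Δ
t=2: Δ0=100001111 Δ1=100101111 | 1Δ
t=3: Δ0=100101111 Δ1=000001111 Δ2=000000110 Δ3=010000110 Δ4=010001110 | 4Δ
t=4: Δ0=010001110 Δ1=010101110 | 1Δ
t=5: Δ0=010101110 Δ1=010001110 | 1Δ
t=6: Δ0=010001110 Δ1=010101110 | 1Δ
t=7: Δ0=010101110 Δ1=010001110 | 1Δ

3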